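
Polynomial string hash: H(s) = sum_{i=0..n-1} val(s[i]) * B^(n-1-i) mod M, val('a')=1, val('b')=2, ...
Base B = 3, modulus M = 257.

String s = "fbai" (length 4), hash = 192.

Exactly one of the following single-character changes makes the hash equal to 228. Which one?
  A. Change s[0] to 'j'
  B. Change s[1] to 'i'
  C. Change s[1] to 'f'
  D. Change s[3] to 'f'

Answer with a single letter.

Option A: s[0]='f'->'j', delta=(10-6)*3^3 mod 257 = 108, hash=192+108 mod 257 = 43
Option B: s[1]='b'->'i', delta=(9-2)*3^2 mod 257 = 63, hash=192+63 mod 257 = 255
Option C: s[1]='b'->'f', delta=(6-2)*3^2 mod 257 = 36, hash=192+36 mod 257 = 228 <-- target
Option D: s[3]='i'->'f', delta=(6-9)*3^0 mod 257 = 254, hash=192+254 mod 257 = 189

Answer: C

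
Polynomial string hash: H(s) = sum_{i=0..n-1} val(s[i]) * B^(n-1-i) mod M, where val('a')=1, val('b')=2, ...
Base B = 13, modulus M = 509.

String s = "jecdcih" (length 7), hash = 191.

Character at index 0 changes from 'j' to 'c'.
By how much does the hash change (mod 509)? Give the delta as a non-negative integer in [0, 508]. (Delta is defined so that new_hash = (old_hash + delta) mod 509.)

Answer: 266

Derivation:
Delta formula: (val(new) - val(old)) * B^(n-1-k) mod M
  val('c') - val('j') = 3 - 10 = -7
  B^(n-1-k) = 13^6 mod 509 = 471
  Delta = -7 * 471 mod 509 = 266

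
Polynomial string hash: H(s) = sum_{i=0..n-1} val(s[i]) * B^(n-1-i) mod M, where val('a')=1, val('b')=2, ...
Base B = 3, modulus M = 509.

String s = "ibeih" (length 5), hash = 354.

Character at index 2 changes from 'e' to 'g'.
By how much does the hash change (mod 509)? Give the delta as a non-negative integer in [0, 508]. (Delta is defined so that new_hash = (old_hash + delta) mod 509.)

Answer: 18

Derivation:
Delta formula: (val(new) - val(old)) * B^(n-1-k) mod M
  val('g') - val('e') = 7 - 5 = 2
  B^(n-1-k) = 3^2 mod 509 = 9
  Delta = 2 * 9 mod 509 = 18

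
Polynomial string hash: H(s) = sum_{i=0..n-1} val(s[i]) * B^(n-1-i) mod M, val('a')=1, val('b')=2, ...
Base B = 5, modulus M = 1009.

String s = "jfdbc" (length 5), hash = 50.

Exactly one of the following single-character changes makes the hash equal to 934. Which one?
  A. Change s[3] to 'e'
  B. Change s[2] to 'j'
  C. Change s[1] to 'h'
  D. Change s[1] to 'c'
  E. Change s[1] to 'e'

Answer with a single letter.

Answer: E

Derivation:
Option A: s[3]='b'->'e', delta=(5-2)*5^1 mod 1009 = 15, hash=50+15 mod 1009 = 65
Option B: s[2]='d'->'j', delta=(10-4)*5^2 mod 1009 = 150, hash=50+150 mod 1009 = 200
Option C: s[1]='f'->'h', delta=(8-6)*5^3 mod 1009 = 250, hash=50+250 mod 1009 = 300
Option D: s[1]='f'->'c', delta=(3-6)*5^3 mod 1009 = 634, hash=50+634 mod 1009 = 684
Option E: s[1]='f'->'e', delta=(5-6)*5^3 mod 1009 = 884, hash=50+884 mod 1009 = 934 <-- target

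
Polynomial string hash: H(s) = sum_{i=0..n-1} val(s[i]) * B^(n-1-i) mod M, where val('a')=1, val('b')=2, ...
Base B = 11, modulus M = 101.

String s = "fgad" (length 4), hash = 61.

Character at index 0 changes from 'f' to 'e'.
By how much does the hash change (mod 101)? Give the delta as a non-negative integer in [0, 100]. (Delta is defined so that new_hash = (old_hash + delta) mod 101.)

Delta formula: (val(new) - val(old)) * B^(n-1-k) mod M
  val('e') - val('f') = 5 - 6 = -1
  B^(n-1-k) = 11^3 mod 101 = 18
  Delta = -1 * 18 mod 101 = 83

Answer: 83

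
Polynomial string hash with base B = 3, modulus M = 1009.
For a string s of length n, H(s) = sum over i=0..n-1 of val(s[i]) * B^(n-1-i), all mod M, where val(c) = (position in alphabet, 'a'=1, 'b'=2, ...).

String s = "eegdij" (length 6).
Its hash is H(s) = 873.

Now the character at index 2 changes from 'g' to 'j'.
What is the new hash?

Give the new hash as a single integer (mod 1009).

Answer: 954

Derivation:
val('g') = 7, val('j') = 10
Position k = 2, exponent = n-1-k = 3
B^3 mod M = 3^3 mod 1009 = 27
Delta = (10 - 7) * 27 mod 1009 = 81
New hash = (873 + 81) mod 1009 = 954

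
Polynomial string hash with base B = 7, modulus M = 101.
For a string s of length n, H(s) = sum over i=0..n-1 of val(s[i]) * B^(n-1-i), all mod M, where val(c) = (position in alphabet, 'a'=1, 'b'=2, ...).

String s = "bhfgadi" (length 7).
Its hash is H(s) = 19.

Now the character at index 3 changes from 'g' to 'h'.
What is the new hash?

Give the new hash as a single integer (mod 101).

val('g') = 7, val('h') = 8
Position k = 3, exponent = n-1-k = 3
B^3 mod M = 7^3 mod 101 = 40
Delta = (8 - 7) * 40 mod 101 = 40
New hash = (19 + 40) mod 101 = 59

Answer: 59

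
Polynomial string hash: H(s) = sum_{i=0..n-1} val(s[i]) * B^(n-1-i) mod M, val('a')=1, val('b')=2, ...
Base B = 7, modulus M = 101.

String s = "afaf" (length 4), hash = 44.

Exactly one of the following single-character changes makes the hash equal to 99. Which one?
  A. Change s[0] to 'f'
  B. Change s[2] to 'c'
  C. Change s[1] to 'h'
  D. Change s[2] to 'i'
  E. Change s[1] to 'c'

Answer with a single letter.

Option A: s[0]='a'->'f', delta=(6-1)*7^3 mod 101 = 99, hash=44+99 mod 101 = 42
Option B: s[2]='a'->'c', delta=(3-1)*7^1 mod 101 = 14, hash=44+14 mod 101 = 58
Option C: s[1]='f'->'h', delta=(8-6)*7^2 mod 101 = 98, hash=44+98 mod 101 = 41
Option D: s[2]='a'->'i', delta=(9-1)*7^1 mod 101 = 56, hash=44+56 mod 101 = 100
Option E: s[1]='f'->'c', delta=(3-6)*7^2 mod 101 = 55, hash=44+55 mod 101 = 99 <-- target

Answer: E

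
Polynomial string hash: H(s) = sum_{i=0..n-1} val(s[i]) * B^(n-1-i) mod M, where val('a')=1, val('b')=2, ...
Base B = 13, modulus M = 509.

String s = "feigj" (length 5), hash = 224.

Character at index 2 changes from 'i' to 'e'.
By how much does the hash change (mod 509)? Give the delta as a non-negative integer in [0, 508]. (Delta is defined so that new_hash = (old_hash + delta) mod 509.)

Answer: 342

Derivation:
Delta formula: (val(new) - val(old)) * B^(n-1-k) mod M
  val('e') - val('i') = 5 - 9 = -4
  B^(n-1-k) = 13^2 mod 509 = 169
  Delta = -4 * 169 mod 509 = 342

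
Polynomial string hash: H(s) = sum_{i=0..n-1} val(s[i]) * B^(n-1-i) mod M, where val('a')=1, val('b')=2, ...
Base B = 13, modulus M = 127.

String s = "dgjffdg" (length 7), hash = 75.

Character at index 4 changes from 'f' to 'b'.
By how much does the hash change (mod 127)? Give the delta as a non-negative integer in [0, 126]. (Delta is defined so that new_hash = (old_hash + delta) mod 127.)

Delta formula: (val(new) - val(old)) * B^(n-1-k) mod M
  val('b') - val('f') = 2 - 6 = -4
  B^(n-1-k) = 13^2 mod 127 = 42
  Delta = -4 * 42 mod 127 = 86

Answer: 86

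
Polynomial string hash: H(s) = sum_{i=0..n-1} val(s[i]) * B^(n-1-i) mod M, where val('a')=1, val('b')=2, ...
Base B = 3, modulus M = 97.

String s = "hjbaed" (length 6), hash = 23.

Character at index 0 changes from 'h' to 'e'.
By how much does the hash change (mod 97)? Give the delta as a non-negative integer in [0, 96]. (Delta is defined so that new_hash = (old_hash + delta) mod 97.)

Delta formula: (val(new) - val(old)) * B^(n-1-k) mod M
  val('e') - val('h') = 5 - 8 = -3
  B^(n-1-k) = 3^5 mod 97 = 49
  Delta = -3 * 49 mod 97 = 47

Answer: 47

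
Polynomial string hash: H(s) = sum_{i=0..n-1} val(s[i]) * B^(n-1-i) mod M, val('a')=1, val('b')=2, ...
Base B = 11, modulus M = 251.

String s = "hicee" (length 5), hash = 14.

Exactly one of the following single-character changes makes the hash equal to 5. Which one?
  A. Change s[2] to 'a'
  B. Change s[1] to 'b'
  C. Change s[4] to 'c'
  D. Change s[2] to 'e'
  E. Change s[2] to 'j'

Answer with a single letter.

Option A: s[2]='c'->'a', delta=(1-3)*11^2 mod 251 = 9, hash=14+9 mod 251 = 23
Option B: s[1]='i'->'b', delta=(2-9)*11^3 mod 251 = 221, hash=14+221 mod 251 = 235
Option C: s[4]='e'->'c', delta=(3-5)*11^0 mod 251 = 249, hash=14+249 mod 251 = 12
Option D: s[2]='c'->'e', delta=(5-3)*11^2 mod 251 = 242, hash=14+242 mod 251 = 5 <-- target
Option E: s[2]='c'->'j', delta=(10-3)*11^2 mod 251 = 94, hash=14+94 mod 251 = 108

Answer: D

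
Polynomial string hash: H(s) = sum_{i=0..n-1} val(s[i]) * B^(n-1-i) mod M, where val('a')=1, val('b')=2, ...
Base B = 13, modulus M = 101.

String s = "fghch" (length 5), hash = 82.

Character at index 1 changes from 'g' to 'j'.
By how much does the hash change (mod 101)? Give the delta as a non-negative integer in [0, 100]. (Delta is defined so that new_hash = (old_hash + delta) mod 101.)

Delta formula: (val(new) - val(old)) * B^(n-1-k) mod M
  val('j') - val('g') = 10 - 7 = 3
  B^(n-1-k) = 13^3 mod 101 = 76
  Delta = 3 * 76 mod 101 = 26

Answer: 26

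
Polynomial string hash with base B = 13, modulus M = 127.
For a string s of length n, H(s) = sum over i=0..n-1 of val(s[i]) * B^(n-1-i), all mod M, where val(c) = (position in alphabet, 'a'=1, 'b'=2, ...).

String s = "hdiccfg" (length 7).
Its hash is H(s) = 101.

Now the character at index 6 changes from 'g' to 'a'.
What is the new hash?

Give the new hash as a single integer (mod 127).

Answer: 95

Derivation:
val('g') = 7, val('a') = 1
Position k = 6, exponent = n-1-k = 0
B^0 mod M = 13^0 mod 127 = 1
Delta = (1 - 7) * 1 mod 127 = 121
New hash = (101 + 121) mod 127 = 95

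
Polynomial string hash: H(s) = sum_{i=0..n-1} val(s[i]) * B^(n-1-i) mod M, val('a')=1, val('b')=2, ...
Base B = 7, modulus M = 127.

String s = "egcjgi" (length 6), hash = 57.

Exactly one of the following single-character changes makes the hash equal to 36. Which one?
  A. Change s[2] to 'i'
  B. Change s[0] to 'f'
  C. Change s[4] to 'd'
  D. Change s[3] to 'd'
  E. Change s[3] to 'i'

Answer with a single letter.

Answer: C

Derivation:
Option A: s[2]='c'->'i', delta=(9-3)*7^3 mod 127 = 26, hash=57+26 mod 127 = 83
Option B: s[0]='e'->'f', delta=(6-5)*7^5 mod 127 = 43, hash=57+43 mod 127 = 100
Option C: s[4]='g'->'d', delta=(4-7)*7^1 mod 127 = 106, hash=57+106 mod 127 = 36 <-- target
Option D: s[3]='j'->'d', delta=(4-10)*7^2 mod 127 = 87, hash=57+87 mod 127 = 17
Option E: s[3]='j'->'i', delta=(9-10)*7^2 mod 127 = 78, hash=57+78 mod 127 = 8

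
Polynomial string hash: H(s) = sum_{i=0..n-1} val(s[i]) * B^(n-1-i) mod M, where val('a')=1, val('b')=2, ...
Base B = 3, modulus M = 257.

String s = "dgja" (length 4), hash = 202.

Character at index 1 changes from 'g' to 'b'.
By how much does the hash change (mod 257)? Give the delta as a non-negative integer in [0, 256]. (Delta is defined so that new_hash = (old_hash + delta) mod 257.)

Answer: 212

Derivation:
Delta formula: (val(new) - val(old)) * B^(n-1-k) mod M
  val('b') - val('g') = 2 - 7 = -5
  B^(n-1-k) = 3^2 mod 257 = 9
  Delta = -5 * 9 mod 257 = 212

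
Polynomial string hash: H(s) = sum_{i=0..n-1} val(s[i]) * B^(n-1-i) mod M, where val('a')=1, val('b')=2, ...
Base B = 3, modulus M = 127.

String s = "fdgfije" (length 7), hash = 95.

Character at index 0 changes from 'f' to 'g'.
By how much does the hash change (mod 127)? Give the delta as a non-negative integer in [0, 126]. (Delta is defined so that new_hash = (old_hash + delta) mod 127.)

Answer: 94

Derivation:
Delta formula: (val(new) - val(old)) * B^(n-1-k) mod M
  val('g') - val('f') = 7 - 6 = 1
  B^(n-1-k) = 3^6 mod 127 = 94
  Delta = 1 * 94 mod 127 = 94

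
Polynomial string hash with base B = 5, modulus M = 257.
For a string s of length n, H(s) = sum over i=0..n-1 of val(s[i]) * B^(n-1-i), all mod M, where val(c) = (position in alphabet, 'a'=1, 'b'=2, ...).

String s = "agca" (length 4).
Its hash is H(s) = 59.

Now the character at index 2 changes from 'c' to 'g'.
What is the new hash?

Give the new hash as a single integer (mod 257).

val('c') = 3, val('g') = 7
Position k = 2, exponent = n-1-k = 1
B^1 mod M = 5^1 mod 257 = 5
Delta = (7 - 3) * 5 mod 257 = 20
New hash = (59 + 20) mod 257 = 79

Answer: 79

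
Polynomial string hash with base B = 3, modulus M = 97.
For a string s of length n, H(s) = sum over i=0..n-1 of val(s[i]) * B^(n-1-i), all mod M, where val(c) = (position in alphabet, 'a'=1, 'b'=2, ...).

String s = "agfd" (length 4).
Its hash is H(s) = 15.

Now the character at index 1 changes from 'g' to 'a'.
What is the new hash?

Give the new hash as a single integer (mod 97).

Answer: 58

Derivation:
val('g') = 7, val('a') = 1
Position k = 1, exponent = n-1-k = 2
B^2 mod M = 3^2 mod 97 = 9
Delta = (1 - 7) * 9 mod 97 = 43
New hash = (15 + 43) mod 97 = 58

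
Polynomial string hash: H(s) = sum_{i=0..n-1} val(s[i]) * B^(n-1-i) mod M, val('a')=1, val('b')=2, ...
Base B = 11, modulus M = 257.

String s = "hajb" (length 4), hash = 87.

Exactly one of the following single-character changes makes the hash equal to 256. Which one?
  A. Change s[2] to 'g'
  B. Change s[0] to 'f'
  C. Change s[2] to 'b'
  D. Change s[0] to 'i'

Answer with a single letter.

Answer: C

Derivation:
Option A: s[2]='j'->'g', delta=(7-10)*11^1 mod 257 = 224, hash=87+224 mod 257 = 54
Option B: s[0]='h'->'f', delta=(6-8)*11^3 mod 257 = 165, hash=87+165 mod 257 = 252
Option C: s[2]='j'->'b', delta=(2-10)*11^1 mod 257 = 169, hash=87+169 mod 257 = 256 <-- target
Option D: s[0]='h'->'i', delta=(9-8)*11^3 mod 257 = 46, hash=87+46 mod 257 = 133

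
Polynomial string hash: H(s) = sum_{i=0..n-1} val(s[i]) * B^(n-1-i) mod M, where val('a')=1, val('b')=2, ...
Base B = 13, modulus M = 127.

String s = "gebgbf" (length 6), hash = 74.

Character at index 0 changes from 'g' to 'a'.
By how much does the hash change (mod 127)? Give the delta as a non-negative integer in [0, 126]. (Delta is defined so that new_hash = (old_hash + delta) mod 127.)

Delta formula: (val(new) - val(old)) * B^(n-1-k) mod M
  val('a') - val('g') = 1 - 7 = -6
  B^(n-1-k) = 13^5 mod 127 = 72
  Delta = -6 * 72 mod 127 = 76

Answer: 76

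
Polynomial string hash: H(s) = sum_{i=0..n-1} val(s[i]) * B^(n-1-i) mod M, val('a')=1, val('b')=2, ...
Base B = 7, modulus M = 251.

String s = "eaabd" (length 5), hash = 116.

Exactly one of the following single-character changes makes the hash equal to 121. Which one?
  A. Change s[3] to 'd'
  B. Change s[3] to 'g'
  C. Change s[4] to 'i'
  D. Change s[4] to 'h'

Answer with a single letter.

Option A: s[3]='b'->'d', delta=(4-2)*7^1 mod 251 = 14, hash=116+14 mod 251 = 130
Option B: s[3]='b'->'g', delta=(7-2)*7^1 mod 251 = 35, hash=116+35 mod 251 = 151
Option C: s[4]='d'->'i', delta=(9-4)*7^0 mod 251 = 5, hash=116+5 mod 251 = 121 <-- target
Option D: s[4]='d'->'h', delta=(8-4)*7^0 mod 251 = 4, hash=116+4 mod 251 = 120

Answer: C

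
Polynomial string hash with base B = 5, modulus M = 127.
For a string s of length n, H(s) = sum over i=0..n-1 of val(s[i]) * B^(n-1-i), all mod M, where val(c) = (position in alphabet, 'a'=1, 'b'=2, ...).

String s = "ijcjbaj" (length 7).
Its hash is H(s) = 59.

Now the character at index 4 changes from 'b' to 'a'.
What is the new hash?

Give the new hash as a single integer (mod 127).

Answer: 34

Derivation:
val('b') = 2, val('a') = 1
Position k = 4, exponent = n-1-k = 2
B^2 mod M = 5^2 mod 127 = 25
Delta = (1 - 2) * 25 mod 127 = 102
New hash = (59 + 102) mod 127 = 34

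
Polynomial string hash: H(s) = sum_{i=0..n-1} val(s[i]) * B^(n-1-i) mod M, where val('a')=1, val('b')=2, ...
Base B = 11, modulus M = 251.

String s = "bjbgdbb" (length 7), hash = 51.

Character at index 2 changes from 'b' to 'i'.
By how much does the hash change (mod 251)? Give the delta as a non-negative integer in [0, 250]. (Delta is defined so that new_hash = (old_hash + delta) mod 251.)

Answer: 79

Derivation:
Delta formula: (val(new) - val(old)) * B^(n-1-k) mod M
  val('i') - val('b') = 9 - 2 = 7
  B^(n-1-k) = 11^4 mod 251 = 83
  Delta = 7 * 83 mod 251 = 79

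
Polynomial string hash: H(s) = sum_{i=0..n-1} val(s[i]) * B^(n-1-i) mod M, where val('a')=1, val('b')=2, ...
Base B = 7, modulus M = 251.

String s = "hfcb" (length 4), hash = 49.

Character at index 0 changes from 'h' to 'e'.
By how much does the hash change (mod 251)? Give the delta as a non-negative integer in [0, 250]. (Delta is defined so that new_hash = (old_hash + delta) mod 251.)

Answer: 226

Derivation:
Delta formula: (val(new) - val(old)) * B^(n-1-k) mod M
  val('e') - val('h') = 5 - 8 = -3
  B^(n-1-k) = 7^3 mod 251 = 92
  Delta = -3 * 92 mod 251 = 226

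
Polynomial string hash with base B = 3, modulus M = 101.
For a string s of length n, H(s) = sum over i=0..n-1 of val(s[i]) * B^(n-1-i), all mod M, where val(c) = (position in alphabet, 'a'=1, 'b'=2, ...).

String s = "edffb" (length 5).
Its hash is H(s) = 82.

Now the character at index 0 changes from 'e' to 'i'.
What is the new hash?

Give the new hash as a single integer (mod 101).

Answer: 2

Derivation:
val('e') = 5, val('i') = 9
Position k = 0, exponent = n-1-k = 4
B^4 mod M = 3^4 mod 101 = 81
Delta = (9 - 5) * 81 mod 101 = 21
New hash = (82 + 21) mod 101 = 2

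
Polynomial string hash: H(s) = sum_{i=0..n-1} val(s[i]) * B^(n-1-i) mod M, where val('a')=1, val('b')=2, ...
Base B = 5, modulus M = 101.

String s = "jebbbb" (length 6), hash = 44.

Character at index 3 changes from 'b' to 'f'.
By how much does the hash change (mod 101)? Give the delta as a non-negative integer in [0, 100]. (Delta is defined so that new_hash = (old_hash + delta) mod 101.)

Delta formula: (val(new) - val(old)) * B^(n-1-k) mod M
  val('f') - val('b') = 6 - 2 = 4
  B^(n-1-k) = 5^2 mod 101 = 25
  Delta = 4 * 25 mod 101 = 100

Answer: 100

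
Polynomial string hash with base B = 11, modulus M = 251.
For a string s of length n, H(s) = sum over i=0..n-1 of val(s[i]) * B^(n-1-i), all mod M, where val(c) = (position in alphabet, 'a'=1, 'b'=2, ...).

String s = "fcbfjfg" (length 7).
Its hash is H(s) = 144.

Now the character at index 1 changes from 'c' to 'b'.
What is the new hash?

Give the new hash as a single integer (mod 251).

val('c') = 3, val('b') = 2
Position k = 1, exponent = n-1-k = 5
B^5 mod M = 11^5 mod 251 = 160
Delta = (2 - 3) * 160 mod 251 = 91
New hash = (144 + 91) mod 251 = 235

Answer: 235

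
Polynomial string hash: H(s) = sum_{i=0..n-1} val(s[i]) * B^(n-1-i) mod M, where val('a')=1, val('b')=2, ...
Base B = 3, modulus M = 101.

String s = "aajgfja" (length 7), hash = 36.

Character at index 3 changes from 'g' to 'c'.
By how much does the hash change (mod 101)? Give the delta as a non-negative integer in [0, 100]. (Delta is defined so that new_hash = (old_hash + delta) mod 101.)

Delta formula: (val(new) - val(old)) * B^(n-1-k) mod M
  val('c') - val('g') = 3 - 7 = -4
  B^(n-1-k) = 3^3 mod 101 = 27
  Delta = -4 * 27 mod 101 = 94

Answer: 94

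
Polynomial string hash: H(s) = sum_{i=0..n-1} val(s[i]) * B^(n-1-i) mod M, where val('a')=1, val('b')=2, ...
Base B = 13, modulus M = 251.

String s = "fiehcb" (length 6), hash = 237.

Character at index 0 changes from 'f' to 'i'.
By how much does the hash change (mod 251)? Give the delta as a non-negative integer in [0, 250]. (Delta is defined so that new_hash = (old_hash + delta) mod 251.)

Delta formula: (val(new) - val(old)) * B^(n-1-k) mod M
  val('i') - val('f') = 9 - 6 = 3
  B^(n-1-k) = 13^5 mod 251 = 64
  Delta = 3 * 64 mod 251 = 192

Answer: 192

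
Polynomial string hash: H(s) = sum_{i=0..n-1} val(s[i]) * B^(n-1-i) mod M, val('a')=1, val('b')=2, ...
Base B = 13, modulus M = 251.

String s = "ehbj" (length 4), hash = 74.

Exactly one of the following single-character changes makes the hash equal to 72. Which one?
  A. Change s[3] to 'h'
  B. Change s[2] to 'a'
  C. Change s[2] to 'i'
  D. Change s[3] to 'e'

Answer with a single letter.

Option A: s[3]='j'->'h', delta=(8-10)*13^0 mod 251 = 249, hash=74+249 mod 251 = 72 <-- target
Option B: s[2]='b'->'a', delta=(1-2)*13^1 mod 251 = 238, hash=74+238 mod 251 = 61
Option C: s[2]='b'->'i', delta=(9-2)*13^1 mod 251 = 91, hash=74+91 mod 251 = 165
Option D: s[3]='j'->'e', delta=(5-10)*13^0 mod 251 = 246, hash=74+246 mod 251 = 69

Answer: A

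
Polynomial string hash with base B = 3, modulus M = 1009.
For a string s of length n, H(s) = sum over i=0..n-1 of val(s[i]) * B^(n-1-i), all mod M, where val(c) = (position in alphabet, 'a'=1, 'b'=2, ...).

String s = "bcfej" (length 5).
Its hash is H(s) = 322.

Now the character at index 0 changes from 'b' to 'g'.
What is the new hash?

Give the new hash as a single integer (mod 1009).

Answer: 727

Derivation:
val('b') = 2, val('g') = 7
Position k = 0, exponent = n-1-k = 4
B^4 mod M = 3^4 mod 1009 = 81
Delta = (7 - 2) * 81 mod 1009 = 405
New hash = (322 + 405) mod 1009 = 727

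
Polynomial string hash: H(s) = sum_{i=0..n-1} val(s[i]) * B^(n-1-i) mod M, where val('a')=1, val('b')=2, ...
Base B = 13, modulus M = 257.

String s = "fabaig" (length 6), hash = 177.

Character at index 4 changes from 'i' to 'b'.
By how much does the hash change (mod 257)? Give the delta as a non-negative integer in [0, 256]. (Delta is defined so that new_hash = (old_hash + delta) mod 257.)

Answer: 166

Derivation:
Delta formula: (val(new) - val(old)) * B^(n-1-k) mod M
  val('b') - val('i') = 2 - 9 = -7
  B^(n-1-k) = 13^1 mod 257 = 13
  Delta = -7 * 13 mod 257 = 166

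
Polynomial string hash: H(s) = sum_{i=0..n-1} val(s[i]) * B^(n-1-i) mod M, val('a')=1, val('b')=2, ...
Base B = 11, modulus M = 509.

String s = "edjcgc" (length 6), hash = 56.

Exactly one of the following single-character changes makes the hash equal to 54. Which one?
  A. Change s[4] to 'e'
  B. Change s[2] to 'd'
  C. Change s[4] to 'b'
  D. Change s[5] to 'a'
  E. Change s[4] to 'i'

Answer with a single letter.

Answer: D

Derivation:
Option A: s[4]='g'->'e', delta=(5-7)*11^1 mod 509 = 487, hash=56+487 mod 509 = 34
Option B: s[2]='j'->'d', delta=(4-10)*11^3 mod 509 = 158, hash=56+158 mod 509 = 214
Option C: s[4]='g'->'b', delta=(2-7)*11^1 mod 509 = 454, hash=56+454 mod 509 = 1
Option D: s[5]='c'->'a', delta=(1-3)*11^0 mod 509 = 507, hash=56+507 mod 509 = 54 <-- target
Option E: s[4]='g'->'i', delta=(9-7)*11^1 mod 509 = 22, hash=56+22 mod 509 = 78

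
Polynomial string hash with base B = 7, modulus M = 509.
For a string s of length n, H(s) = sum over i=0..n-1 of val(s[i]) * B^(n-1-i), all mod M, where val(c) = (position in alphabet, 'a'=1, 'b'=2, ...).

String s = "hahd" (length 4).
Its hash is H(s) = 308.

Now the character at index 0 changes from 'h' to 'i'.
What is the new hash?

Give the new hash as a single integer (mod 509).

Answer: 142

Derivation:
val('h') = 8, val('i') = 9
Position k = 0, exponent = n-1-k = 3
B^3 mod M = 7^3 mod 509 = 343
Delta = (9 - 8) * 343 mod 509 = 343
New hash = (308 + 343) mod 509 = 142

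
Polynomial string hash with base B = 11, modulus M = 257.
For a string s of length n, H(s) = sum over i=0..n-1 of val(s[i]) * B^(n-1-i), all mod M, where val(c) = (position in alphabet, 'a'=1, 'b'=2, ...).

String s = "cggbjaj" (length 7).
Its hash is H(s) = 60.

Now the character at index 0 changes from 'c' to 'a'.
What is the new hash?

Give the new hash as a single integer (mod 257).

Answer: 197

Derivation:
val('c') = 3, val('a') = 1
Position k = 0, exponent = n-1-k = 6
B^6 mod M = 11^6 mod 257 = 60
Delta = (1 - 3) * 60 mod 257 = 137
New hash = (60 + 137) mod 257 = 197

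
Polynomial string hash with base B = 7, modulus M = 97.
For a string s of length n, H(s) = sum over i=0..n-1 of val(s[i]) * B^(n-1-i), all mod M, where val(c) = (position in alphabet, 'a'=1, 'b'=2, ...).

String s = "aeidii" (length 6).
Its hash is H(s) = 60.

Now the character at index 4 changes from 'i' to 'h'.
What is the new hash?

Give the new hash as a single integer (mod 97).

val('i') = 9, val('h') = 8
Position k = 4, exponent = n-1-k = 1
B^1 mod M = 7^1 mod 97 = 7
Delta = (8 - 9) * 7 mod 97 = 90
New hash = (60 + 90) mod 97 = 53

Answer: 53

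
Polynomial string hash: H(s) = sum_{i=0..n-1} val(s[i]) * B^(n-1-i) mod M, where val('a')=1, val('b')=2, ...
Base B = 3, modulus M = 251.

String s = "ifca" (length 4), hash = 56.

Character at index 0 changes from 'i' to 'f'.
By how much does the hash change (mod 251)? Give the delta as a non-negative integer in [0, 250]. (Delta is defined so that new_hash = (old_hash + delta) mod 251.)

Delta formula: (val(new) - val(old)) * B^(n-1-k) mod M
  val('f') - val('i') = 6 - 9 = -3
  B^(n-1-k) = 3^3 mod 251 = 27
  Delta = -3 * 27 mod 251 = 170

Answer: 170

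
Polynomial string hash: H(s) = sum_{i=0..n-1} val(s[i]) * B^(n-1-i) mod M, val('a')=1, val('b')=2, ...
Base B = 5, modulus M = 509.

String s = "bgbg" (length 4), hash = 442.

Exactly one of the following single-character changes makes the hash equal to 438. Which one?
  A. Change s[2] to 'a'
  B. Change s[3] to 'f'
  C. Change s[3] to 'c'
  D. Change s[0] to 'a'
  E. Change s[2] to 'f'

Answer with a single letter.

Option A: s[2]='b'->'a', delta=(1-2)*5^1 mod 509 = 504, hash=442+504 mod 509 = 437
Option B: s[3]='g'->'f', delta=(6-7)*5^0 mod 509 = 508, hash=442+508 mod 509 = 441
Option C: s[3]='g'->'c', delta=(3-7)*5^0 mod 509 = 505, hash=442+505 mod 509 = 438 <-- target
Option D: s[0]='b'->'a', delta=(1-2)*5^3 mod 509 = 384, hash=442+384 mod 509 = 317
Option E: s[2]='b'->'f', delta=(6-2)*5^1 mod 509 = 20, hash=442+20 mod 509 = 462

Answer: C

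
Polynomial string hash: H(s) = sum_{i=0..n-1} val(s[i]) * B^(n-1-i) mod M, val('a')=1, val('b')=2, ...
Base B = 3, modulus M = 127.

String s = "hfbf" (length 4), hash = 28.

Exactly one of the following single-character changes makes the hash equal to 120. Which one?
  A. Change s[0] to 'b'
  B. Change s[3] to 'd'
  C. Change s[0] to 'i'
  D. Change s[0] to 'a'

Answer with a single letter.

Option A: s[0]='h'->'b', delta=(2-8)*3^3 mod 127 = 92, hash=28+92 mod 127 = 120 <-- target
Option B: s[3]='f'->'d', delta=(4-6)*3^0 mod 127 = 125, hash=28+125 mod 127 = 26
Option C: s[0]='h'->'i', delta=(9-8)*3^3 mod 127 = 27, hash=28+27 mod 127 = 55
Option D: s[0]='h'->'a', delta=(1-8)*3^3 mod 127 = 65, hash=28+65 mod 127 = 93

Answer: A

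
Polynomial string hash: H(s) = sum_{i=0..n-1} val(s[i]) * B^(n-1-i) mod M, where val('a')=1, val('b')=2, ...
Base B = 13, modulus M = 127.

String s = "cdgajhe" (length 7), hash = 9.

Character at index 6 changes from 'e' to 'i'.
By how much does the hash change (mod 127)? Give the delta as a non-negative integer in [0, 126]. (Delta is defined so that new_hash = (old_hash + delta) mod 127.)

Answer: 4

Derivation:
Delta formula: (val(new) - val(old)) * B^(n-1-k) mod M
  val('i') - val('e') = 9 - 5 = 4
  B^(n-1-k) = 13^0 mod 127 = 1
  Delta = 4 * 1 mod 127 = 4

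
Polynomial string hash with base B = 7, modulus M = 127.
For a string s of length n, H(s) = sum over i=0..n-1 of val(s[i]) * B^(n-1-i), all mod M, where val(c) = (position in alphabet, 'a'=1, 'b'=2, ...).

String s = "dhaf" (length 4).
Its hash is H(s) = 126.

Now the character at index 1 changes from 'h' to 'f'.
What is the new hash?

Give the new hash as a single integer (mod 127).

val('h') = 8, val('f') = 6
Position k = 1, exponent = n-1-k = 2
B^2 mod M = 7^2 mod 127 = 49
Delta = (6 - 8) * 49 mod 127 = 29
New hash = (126 + 29) mod 127 = 28

Answer: 28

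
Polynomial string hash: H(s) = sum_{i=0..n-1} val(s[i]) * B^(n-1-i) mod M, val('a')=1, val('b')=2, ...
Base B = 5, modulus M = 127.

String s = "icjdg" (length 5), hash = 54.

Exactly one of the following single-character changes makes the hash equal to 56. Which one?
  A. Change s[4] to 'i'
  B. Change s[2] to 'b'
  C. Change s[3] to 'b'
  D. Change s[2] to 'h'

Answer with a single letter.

Option A: s[4]='g'->'i', delta=(9-7)*5^0 mod 127 = 2, hash=54+2 mod 127 = 56 <-- target
Option B: s[2]='j'->'b', delta=(2-10)*5^2 mod 127 = 54, hash=54+54 mod 127 = 108
Option C: s[3]='d'->'b', delta=(2-4)*5^1 mod 127 = 117, hash=54+117 mod 127 = 44
Option D: s[2]='j'->'h', delta=(8-10)*5^2 mod 127 = 77, hash=54+77 mod 127 = 4

Answer: A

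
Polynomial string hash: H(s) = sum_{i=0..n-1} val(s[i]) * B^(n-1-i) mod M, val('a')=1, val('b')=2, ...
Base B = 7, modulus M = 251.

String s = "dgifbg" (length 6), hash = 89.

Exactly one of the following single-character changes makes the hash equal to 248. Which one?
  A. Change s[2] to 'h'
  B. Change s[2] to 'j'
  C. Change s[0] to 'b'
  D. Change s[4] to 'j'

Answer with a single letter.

Option A: s[2]='i'->'h', delta=(8-9)*7^3 mod 251 = 159, hash=89+159 mod 251 = 248 <-- target
Option B: s[2]='i'->'j', delta=(10-9)*7^3 mod 251 = 92, hash=89+92 mod 251 = 181
Option C: s[0]='d'->'b', delta=(2-4)*7^5 mod 251 = 20, hash=89+20 mod 251 = 109
Option D: s[4]='b'->'j', delta=(10-2)*7^1 mod 251 = 56, hash=89+56 mod 251 = 145

Answer: A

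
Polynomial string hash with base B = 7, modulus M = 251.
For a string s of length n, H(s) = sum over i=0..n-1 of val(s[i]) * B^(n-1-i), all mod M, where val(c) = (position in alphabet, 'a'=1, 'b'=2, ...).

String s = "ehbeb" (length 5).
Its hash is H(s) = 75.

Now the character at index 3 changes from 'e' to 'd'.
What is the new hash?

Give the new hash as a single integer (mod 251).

Answer: 68

Derivation:
val('e') = 5, val('d') = 4
Position k = 3, exponent = n-1-k = 1
B^1 mod M = 7^1 mod 251 = 7
Delta = (4 - 5) * 7 mod 251 = 244
New hash = (75 + 244) mod 251 = 68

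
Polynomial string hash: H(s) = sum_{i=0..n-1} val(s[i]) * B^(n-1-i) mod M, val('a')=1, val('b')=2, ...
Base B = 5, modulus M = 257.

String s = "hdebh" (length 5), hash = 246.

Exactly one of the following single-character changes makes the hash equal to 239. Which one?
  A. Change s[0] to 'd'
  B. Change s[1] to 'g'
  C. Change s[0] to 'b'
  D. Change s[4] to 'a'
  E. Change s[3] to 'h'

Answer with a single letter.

Option A: s[0]='h'->'d', delta=(4-8)*5^4 mod 257 = 70, hash=246+70 mod 257 = 59
Option B: s[1]='d'->'g', delta=(7-4)*5^3 mod 257 = 118, hash=246+118 mod 257 = 107
Option C: s[0]='h'->'b', delta=(2-8)*5^4 mod 257 = 105, hash=246+105 mod 257 = 94
Option D: s[4]='h'->'a', delta=(1-8)*5^0 mod 257 = 250, hash=246+250 mod 257 = 239 <-- target
Option E: s[3]='b'->'h', delta=(8-2)*5^1 mod 257 = 30, hash=246+30 mod 257 = 19

Answer: D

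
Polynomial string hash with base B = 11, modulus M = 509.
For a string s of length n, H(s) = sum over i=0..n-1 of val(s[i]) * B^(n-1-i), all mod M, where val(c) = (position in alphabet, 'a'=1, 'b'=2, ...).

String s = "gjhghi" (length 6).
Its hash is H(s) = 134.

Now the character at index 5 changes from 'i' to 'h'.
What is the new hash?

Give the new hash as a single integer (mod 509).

Answer: 133

Derivation:
val('i') = 9, val('h') = 8
Position k = 5, exponent = n-1-k = 0
B^0 mod M = 11^0 mod 509 = 1
Delta = (8 - 9) * 1 mod 509 = 508
New hash = (134 + 508) mod 509 = 133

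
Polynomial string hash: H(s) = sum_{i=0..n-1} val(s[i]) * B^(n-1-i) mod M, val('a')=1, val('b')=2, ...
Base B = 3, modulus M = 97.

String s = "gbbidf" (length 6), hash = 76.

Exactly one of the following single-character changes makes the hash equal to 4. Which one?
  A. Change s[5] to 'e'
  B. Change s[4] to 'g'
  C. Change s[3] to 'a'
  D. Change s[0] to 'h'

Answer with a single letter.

Option A: s[5]='f'->'e', delta=(5-6)*3^0 mod 97 = 96, hash=76+96 mod 97 = 75
Option B: s[4]='d'->'g', delta=(7-4)*3^1 mod 97 = 9, hash=76+9 mod 97 = 85
Option C: s[3]='i'->'a', delta=(1-9)*3^2 mod 97 = 25, hash=76+25 mod 97 = 4 <-- target
Option D: s[0]='g'->'h', delta=(8-7)*3^5 mod 97 = 49, hash=76+49 mod 97 = 28

Answer: C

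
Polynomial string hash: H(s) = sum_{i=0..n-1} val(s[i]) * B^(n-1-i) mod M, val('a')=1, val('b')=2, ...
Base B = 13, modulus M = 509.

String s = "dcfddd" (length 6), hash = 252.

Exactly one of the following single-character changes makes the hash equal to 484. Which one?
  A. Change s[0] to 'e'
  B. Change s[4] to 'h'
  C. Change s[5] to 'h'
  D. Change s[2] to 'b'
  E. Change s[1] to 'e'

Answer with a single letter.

Answer: A

Derivation:
Option A: s[0]='d'->'e', delta=(5-4)*13^5 mod 509 = 232, hash=252+232 mod 509 = 484 <-- target
Option B: s[4]='d'->'h', delta=(8-4)*13^1 mod 509 = 52, hash=252+52 mod 509 = 304
Option C: s[5]='d'->'h', delta=(8-4)*13^0 mod 509 = 4, hash=252+4 mod 509 = 256
Option D: s[2]='f'->'b', delta=(2-6)*13^3 mod 509 = 374, hash=252+374 mod 509 = 117
Option E: s[1]='c'->'e', delta=(5-3)*13^4 mod 509 = 114, hash=252+114 mod 509 = 366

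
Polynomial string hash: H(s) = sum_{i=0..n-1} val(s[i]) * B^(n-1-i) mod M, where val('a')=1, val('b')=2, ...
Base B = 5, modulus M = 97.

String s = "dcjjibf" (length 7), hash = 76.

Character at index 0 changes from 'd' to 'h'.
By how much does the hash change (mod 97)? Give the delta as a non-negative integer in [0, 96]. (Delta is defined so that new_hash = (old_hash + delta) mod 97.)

Delta formula: (val(new) - val(old)) * B^(n-1-k) mod M
  val('h') - val('d') = 8 - 4 = 4
  B^(n-1-k) = 5^6 mod 97 = 8
  Delta = 4 * 8 mod 97 = 32

Answer: 32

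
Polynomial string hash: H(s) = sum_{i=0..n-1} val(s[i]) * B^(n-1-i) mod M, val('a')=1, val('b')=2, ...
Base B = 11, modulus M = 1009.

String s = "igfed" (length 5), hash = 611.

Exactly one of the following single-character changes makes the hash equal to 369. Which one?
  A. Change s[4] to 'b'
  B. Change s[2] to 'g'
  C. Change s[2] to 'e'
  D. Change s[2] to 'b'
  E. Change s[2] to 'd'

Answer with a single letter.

Option A: s[4]='d'->'b', delta=(2-4)*11^0 mod 1009 = 1007, hash=611+1007 mod 1009 = 609
Option B: s[2]='f'->'g', delta=(7-6)*11^2 mod 1009 = 121, hash=611+121 mod 1009 = 732
Option C: s[2]='f'->'e', delta=(5-6)*11^2 mod 1009 = 888, hash=611+888 mod 1009 = 490
Option D: s[2]='f'->'b', delta=(2-6)*11^2 mod 1009 = 525, hash=611+525 mod 1009 = 127
Option E: s[2]='f'->'d', delta=(4-6)*11^2 mod 1009 = 767, hash=611+767 mod 1009 = 369 <-- target

Answer: E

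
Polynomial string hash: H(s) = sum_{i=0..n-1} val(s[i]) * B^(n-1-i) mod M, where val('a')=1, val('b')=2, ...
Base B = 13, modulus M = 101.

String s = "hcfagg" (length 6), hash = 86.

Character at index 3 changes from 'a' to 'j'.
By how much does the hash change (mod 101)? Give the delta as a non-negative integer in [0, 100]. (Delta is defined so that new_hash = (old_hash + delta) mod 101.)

Answer: 6

Derivation:
Delta formula: (val(new) - val(old)) * B^(n-1-k) mod M
  val('j') - val('a') = 10 - 1 = 9
  B^(n-1-k) = 13^2 mod 101 = 68
  Delta = 9 * 68 mod 101 = 6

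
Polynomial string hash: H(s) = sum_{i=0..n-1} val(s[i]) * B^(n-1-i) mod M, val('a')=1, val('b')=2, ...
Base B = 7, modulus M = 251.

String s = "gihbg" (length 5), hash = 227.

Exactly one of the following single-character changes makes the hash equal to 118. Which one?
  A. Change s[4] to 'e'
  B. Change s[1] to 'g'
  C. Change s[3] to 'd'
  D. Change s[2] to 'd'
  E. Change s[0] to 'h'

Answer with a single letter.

Option A: s[4]='g'->'e', delta=(5-7)*7^0 mod 251 = 249, hash=227+249 mod 251 = 225
Option B: s[1]='i'->'g', delta=(7-9)*7^3 mod 251 = 67, hash=227+67 mod 251 = 43
Option C: s[3]='b'->'d', delta=(4-2)*7^1 mod 251 = 14, hash=227+14 mod 251 = 241
Option D: s[2]='h'->'d', delta=(4-8)*7^2 mod 251 = 55, hash=227+55 mod 251 = 31
Option E: s[0]='g'->'h', delta=(8-7)*7^4 mod 251 = 142, hash=227+142 mod 251 = 118 <-- target

Answer: E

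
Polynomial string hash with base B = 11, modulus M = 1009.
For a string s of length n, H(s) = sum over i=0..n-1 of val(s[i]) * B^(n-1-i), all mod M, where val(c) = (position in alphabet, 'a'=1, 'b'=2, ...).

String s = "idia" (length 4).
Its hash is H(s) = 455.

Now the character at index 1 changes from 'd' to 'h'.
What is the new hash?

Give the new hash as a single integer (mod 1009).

val('d') = 4, val('h') = 8
Position k = 1, exponent = n-1-k = 2
B^2 mod M = 11^2 mod 1009 = 121
Delta = (8 - 4) * 121 mod 1009 = 484
New hash = (455 + 484) mod 1009 = 939

Answer: 939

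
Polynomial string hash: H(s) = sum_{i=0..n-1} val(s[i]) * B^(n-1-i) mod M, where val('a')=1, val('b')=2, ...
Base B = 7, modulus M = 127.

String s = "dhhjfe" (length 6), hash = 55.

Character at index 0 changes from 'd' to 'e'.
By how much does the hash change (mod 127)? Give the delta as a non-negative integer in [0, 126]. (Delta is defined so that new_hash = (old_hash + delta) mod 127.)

Answer: 43

Derivation:
Delta formula: (val(new) - val(old)) * B^(n-1-k) mod M
  val('e') - val('d') = 5 - 4 = 1
  B^(n-1-k) = 7^5 mod 127 = 43
  Delta = 1 * 43 mod 127 = 43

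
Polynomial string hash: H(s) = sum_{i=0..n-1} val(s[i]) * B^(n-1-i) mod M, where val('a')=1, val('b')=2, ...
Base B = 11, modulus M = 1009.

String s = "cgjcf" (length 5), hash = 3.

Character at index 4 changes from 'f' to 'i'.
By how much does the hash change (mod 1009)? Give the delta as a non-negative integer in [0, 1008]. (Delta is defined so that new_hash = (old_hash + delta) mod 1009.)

Delta formula: (val(new) - val(old)) * B^(n-1-k) mod M
  val('i') - val('f') = 9 - 6 = 3
  B^(n-1-k) = 11^0 mod 1009 = 1
  Delta = 3 * 1 mod 1009 = 3

Answer: 3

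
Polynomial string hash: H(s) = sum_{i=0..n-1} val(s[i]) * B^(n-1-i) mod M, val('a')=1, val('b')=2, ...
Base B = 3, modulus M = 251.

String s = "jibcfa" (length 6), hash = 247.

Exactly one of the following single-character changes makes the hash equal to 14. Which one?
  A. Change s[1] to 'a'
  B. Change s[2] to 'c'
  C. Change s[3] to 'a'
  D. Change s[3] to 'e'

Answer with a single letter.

Answer: D

Derivation:
Option A: s[1]='i'->'a', delta=(1-9)*3^4 mod 251 = 105, hash=247+105 mod 251 = 101
Option B: s[2]='b'->'c', delta=(3-2)*3^3 mod 251 = 27, hash=247+27 mod 251 = 23
Option C: s[3]='c'->'a', delta=(1-3)*3^2 mod 251 = 233, hash=247+233 mod 251 = 229
Option D: s[3]='c'->'e', delta=(5-3)*3^2 mod 251 = 18, hash=247+18 mod 251 = 14 <-- target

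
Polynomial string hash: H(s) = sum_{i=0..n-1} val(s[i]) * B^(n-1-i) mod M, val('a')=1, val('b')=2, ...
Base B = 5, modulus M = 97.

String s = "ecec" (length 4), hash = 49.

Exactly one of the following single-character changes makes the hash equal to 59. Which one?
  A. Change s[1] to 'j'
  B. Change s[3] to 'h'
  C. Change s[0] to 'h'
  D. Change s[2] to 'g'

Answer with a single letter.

Option A: s[1]='c'->'j', delta=(10-3)*5^2 mod 97 = 78, hash=49+78 mod 97 = 30
Option B: s[3]='c'->'h', delta=(8-3)*5^0 mod 97 = 5, hash=49+5 mod 97 = 54
Option C: s[0]='e'->'h', delta=(8-5)*5^3 mod 97 = 84, hash=49+84 mod 97 = 36
Option D: s[2]='e'->'g', delta=(7-5)*5^1 mod 97 = 10, hash=49+10 mod 97 = 59 <-- target

Answer: D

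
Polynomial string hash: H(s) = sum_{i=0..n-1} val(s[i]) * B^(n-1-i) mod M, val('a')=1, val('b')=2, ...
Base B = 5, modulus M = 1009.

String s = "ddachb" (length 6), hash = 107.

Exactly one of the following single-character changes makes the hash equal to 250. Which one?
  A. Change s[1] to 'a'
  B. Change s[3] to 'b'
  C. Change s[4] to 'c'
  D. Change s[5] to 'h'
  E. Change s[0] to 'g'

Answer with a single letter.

Answer: A

Derivation:
Option A: s[1]='d'->'a', delta=(1-4)*5^4 mod 1009 = 143, hash=107+143 mod 1009 = 250 <-- target
Option B: s[3]='c'->'b', delta=(2-3)*5^2 mod 1009 = 984, hash=107+984 mod 1009 = 82
Option C: s[4]='h'->'c', delta=(3-8)*5^1 mod 1009 = 984, hash=107+984 mod 1009 = 82
Option D: s[5]='b'->'h', delta=(8-2)*5^0 mod 1009 = 6, hash=107+6 mod 1009 = 113
Option E: s[0]='d'->'g', delta=(7-4)*5^5 mod 1009 = 294, hash=107+294 mod 1009 = 401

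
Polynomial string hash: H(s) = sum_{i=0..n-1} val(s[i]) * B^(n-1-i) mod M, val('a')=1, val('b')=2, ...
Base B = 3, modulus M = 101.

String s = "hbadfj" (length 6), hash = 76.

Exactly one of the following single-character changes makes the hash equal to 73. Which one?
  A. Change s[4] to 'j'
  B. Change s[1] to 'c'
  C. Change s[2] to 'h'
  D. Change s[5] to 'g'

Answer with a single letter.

Option A: s[4]='f'->'j', delta=(10-6)*3^1 mod 101 = 12, hash=76+12 mod 101 = 88
Option B: s[1]='b'->'c', delta=(3-2)*3^4 mod 101 = 81, hash=76+81 mod 101 = 56
Option C: s[2]='a'->'h', delta=(8-1)*3^3 mod 101 = 88, hash=76+88 mod 101 = 63
Option D: s[5]='j'->'g', delta=(7-10)*3^0 mod 101 = 98, hash=76+98 mod 101 = 73 <-- target

Answer: D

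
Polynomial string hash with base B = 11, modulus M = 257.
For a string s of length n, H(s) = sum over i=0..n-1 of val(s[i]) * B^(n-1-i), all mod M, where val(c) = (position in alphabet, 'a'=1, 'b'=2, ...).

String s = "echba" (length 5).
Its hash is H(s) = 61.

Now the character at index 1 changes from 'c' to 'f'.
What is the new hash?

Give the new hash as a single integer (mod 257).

val('c') = 3, val('f') = 6
Position k = 1, exponent = n-1-k = 3
B^3 mod M = 11^3 mod 257 = 46
Delta = (6 - 3) * 46 mod 257 = 138
New hash = (61 + 138) mod 257 = 199

Answer: 199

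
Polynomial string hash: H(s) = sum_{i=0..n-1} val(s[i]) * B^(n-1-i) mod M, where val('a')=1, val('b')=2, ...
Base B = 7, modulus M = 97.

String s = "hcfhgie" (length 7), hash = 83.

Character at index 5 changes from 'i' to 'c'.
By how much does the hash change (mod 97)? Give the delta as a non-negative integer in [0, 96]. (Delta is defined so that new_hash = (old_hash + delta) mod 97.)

Answer: 55

Derivation:
Delta formula: (val(new) - val(old)) * B^(n-1-k) mod M
  val('c') - val('i') = 3 - 9 = -6
  B^(n-1-k) = 7^1 mod 97 = 7
  Delta = -6 * 7 mod 97 = 55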